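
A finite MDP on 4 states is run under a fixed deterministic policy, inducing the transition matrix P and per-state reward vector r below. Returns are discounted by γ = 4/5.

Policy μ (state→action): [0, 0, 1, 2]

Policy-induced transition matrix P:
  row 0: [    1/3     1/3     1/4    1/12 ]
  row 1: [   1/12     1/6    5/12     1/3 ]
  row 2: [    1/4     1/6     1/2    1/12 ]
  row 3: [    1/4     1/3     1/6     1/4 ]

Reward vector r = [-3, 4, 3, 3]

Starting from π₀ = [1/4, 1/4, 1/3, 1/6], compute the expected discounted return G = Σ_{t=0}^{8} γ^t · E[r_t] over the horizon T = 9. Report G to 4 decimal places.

t=0: π = [0.2500, 0.2500, 0.3333, 0.1667], E[r] = 1.7500, γ^t·E[r] = 1.750000, running G = 1.750000
t=1: π = [0.2292, 0.2361, 0.3611, 0.1736], E[r] = 1.8611, γ^t·E[r] = 1.488889, running G = 3.238889
t=2: π = [0.2297, 0.2338, 0.3652, 0.1713], E[r] = 1.8553, γ^t·E[r] = 1.187407, running G = 4.426296
t=3: π = [0.2302, 0.2335, 0.3660, 0.1703], E[r] = 1.8524, γ^t·E[r] = 0.948444, running G = 5.374741
t=4: π = [0.2303, 0.2334, 0.3662, 0.1701], E[r] = 1.8518, γ^t·E[r] = 0.758512, running G = 6.133253
t=5: π = [0.2303, 0.2334, 0.3663, 0.1700], E[r] = 1.8517, γ^t·E[r] = 0.606759, running G = 6.740011
t=6: π = [0.2303, 0.2334, 0.3663, 0.1700], E[r] = 1.8516, γ^t·E[r] = 0.485396, running G = 7.225407
t=7: π = [0.2303, 0.2334, 0.3663, 0.1700], E[r] = 1.8516, γ^t·E[r] = 0.388314, running G = 7.613721
t=8: π = [0.2303, 0.2334, 0.3663, 0.1700], E[r] = 1.8516, γ^t·E[r] = 0.310651, running G = 7.924372

G = 7.9244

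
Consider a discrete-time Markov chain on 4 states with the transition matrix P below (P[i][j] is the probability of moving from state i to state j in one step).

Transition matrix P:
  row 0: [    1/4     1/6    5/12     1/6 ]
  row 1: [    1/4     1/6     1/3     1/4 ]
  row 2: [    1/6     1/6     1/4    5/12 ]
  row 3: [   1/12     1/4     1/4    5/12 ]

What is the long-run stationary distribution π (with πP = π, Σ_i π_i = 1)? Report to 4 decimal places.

Balance equations π_j = Σ_i π_i·P[i][j]:
  π_0 = 1/4·π_0 + 1/4·π_1 + 1/6·π_2 + 1/12·π_3
  π_1 = 1/6·π_0 + 1/6·π_1 + 1/6·π_2 + 1/4·π_3
  π_2 = 5/12·π_0 + 1/3·π_1 + 1/4·π_2 + 1/4·π_3
  normalize: π_0 + π_1 + π_2 + π_3 = 1
Solving the linear system gives exactly π = [265/1573, 307/1573, 463/1573, 538/1573].

π = [0.1685, 0.1952, 0.2943, 0.3420]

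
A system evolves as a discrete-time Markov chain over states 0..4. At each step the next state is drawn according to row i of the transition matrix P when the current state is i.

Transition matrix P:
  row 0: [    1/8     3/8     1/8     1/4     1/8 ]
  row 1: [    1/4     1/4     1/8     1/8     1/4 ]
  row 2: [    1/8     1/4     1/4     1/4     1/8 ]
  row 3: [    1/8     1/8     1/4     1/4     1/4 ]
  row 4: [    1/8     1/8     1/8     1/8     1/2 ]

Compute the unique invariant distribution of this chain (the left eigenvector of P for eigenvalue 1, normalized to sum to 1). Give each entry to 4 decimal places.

π = [0.1513, 0.2103, 0.1698, 0.1887, 0.2798]

Balance equations π_j = Σ_i π_i·P[i][j]:
  π_0 = 1/8·π_0 + 1/4·π_1 + 1/8·π_2 + 1/8·π_3 + 1/8·π_4
  π_1 = 3/8·π_0 + 1/4·π_1 + 1/4·π_2 + 1/8·π_3 + 1/8·π_4
  π_2 = 1/8·π_0 + 1/8·π_1 + 1/4·π_2 + 1/4·π_3 + 1/8·π_4
  π_3 = 1/4·π_0 + 1/8·π_1 + 1/4·π_2 + 1/4·π_3 + 1/8·π_4
  normalize: π_0 + π_1 + π_2 + π_3 + π_4 = 1
Solving the linear system gives exactly π = [392/2591, 545/2591, 440/2591, 489/2591, 725/2591].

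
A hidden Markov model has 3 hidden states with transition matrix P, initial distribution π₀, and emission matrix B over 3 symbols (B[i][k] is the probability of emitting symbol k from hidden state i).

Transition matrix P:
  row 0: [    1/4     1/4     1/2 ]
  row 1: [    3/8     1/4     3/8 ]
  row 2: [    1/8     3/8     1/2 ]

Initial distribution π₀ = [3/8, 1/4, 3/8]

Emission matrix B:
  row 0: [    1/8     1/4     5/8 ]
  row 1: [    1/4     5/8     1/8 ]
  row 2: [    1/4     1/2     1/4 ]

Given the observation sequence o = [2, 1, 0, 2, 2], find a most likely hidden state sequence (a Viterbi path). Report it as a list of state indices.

t=0: δ = [2.344e-01, 3.125e-02, 9.375e-02]  (obs o_0=2)
t=1: δ = [1.465e-02, 3.662e-02, 5.859e-02]  ψ = [0, 0, 0]  (obs o_1=1)
t=2: δ = [1.717e-03, 5.493e-03, 7.324e-03]  ψ = [1, 2, 2]  (obs o_2=0)
t=3: δ = [1.287e-03, 3.433e-04, 9.155e-04]  ψ = [1, 2, 2]  (obs o_3=2)
t=4: δ = [2.012e-04, 4.292e-05, 1.609e-04]  ψ = [0, 2, 0]  (obs o_4=2)
backtrack: best end state = 0; path = [0, 2, 1, 0, 0]

path = [0, 2, 1, 0, 0]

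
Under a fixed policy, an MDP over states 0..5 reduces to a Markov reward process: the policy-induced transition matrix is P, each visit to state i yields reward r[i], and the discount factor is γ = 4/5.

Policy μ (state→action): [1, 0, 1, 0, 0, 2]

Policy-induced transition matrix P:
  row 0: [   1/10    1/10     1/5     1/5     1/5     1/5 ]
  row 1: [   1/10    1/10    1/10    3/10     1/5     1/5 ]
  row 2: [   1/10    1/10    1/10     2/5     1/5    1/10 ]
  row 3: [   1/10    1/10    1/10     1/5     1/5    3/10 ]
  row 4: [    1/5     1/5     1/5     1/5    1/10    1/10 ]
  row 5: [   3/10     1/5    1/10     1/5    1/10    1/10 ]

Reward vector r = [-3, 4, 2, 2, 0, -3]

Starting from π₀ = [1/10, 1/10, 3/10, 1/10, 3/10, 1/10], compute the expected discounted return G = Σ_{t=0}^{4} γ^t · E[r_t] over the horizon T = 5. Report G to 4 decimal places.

t=0: π = [0.1000, 0.1000, 0.3000, 0.1000, 0.3000, 0.1000], E[r] = 0.6000, γ^t·E[r] = 0.600000, running G = 0.600000
t=1: π = [0.1500, 0.1400, 0.1400, 0.2700, 0.1600, 0.1400], E[r] = 0.5100, γ^t·E[r] = 0.408000, running G = 1.008000
t=2: π = [0.1440, 0.1300, 0.1310, 0.2420, 0.1700, 0.1830], E[r] = 0.2850, γ^t·E[r] = 0.182400, running G = 1.190400
t=3: π = [0.1536, 0.1353, 0.1314, 0.2392, 0.1647, 0.1758], E[r] = 0.2942, γ^t·E[r] = 0.150630, running G = 1.341030
t=4: π = [0.1516, 0.1341, 0.1318, 0.2398, 0.1660, 0.1767], E[r] = 0.2944, γ^t·E[r] = 0.120586, running G = 1.461617

G = 1.4616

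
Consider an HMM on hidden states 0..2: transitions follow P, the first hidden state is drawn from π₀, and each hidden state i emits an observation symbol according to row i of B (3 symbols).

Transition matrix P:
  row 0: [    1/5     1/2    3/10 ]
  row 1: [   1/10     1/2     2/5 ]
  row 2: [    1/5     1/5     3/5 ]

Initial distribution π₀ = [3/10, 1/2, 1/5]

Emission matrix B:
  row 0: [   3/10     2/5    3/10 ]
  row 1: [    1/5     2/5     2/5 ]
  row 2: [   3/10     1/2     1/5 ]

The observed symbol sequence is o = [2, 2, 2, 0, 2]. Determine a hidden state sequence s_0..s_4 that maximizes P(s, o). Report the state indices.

path = [1, 1, 1, 1, 1]

t=0: δ = [9.000e-02, 2.000e-01, 4.000e-02]  (obs o_0=2)
t=1: δ = [6.000e-03, 4.000e-02, 1.600e-02]  ψ = [1, 1, 1]  (obs o_1=2)
t=2: δ = [1.200e-03, 8.000e-03, 3.200e-03]  ψ = [1, 1, 1]  (obs o_2=2)
t=3: δ = [2.400e-04, 8.000e-04, 9.600e-04]  ψ = [1, 1, 1]  (obs o_3=0)
t=4: δ = [5.760e-05, 1.600e-04, 1.152e-04]  ψ = [2, 1, 2]  (obs o_4=2)
backtrack: best end state = 1; path = [1, 1, 1, 1, 1]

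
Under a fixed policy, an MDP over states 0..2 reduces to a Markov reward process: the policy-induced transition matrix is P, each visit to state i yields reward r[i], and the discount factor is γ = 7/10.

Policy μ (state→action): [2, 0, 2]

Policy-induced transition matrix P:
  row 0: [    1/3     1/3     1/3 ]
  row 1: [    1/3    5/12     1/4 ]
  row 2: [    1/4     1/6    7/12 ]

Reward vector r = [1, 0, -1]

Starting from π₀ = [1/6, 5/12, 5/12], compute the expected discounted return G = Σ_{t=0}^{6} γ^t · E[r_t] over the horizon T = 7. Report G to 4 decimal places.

t=0: π = [0.1667, 0.4167, 0.4167], E[r] = -0.2500, γ^t·E[r] = -0.250000, running G = -0.250000
t=1: π = [0.2986, 0.2986, 0.4028], E[r] = -0.1042, γ^t·E[r] = -0.072917, running G = -0.322917
t=2: π = [0.2998, 0.2911, 0.4091], E[r] = -0.1094, γ^t·E[r] = -0.053594, running G = -0.376510
t=3: π = [0.2992, 0.2894, 0.4114], E[r] = -0.1121, γ^t·E[r] = -0.038458, running G = -0.414969
t=4: π = [0.2991, 0.2889, 0.4121], E[r] = -0.1130, γ^t·E[r] = -0.027132, running G = -0.442101
t=5: π = [0.2990, 0.2887, 0.4123], E[r] = -0.1133, γ^t·E[r] = -0.019039, running G = -0.461140
t=6: π = [0.2990, 0.2887, 0.4123], E[r] = -0.1134, γ^t·E[r] = -0.013337, running G = -0.474477

G = -0.4745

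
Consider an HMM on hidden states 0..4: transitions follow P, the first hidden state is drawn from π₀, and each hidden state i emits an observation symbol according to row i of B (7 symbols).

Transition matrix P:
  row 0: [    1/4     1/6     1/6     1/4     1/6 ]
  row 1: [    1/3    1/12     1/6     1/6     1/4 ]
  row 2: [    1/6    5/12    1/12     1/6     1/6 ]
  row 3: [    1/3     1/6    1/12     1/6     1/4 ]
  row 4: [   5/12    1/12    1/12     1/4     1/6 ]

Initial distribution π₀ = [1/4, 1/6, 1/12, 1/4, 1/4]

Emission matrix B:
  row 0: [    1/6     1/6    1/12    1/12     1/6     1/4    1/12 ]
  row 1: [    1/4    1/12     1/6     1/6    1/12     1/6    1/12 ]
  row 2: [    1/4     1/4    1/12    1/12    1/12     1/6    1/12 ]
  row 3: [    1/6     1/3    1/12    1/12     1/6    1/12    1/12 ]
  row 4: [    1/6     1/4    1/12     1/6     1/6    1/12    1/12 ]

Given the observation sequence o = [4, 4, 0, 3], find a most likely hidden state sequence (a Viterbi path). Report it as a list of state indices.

path = [4, 0, 2, 1]

t=0: δ = [4.167e-02, 1.389e-02, 6.944e-03, 4.167e-02, 4.167e-02]  (obs o_0=4)
t=1: δ = [2.894e-03, 5.787e-04, 5.787e-04, 1.736e-03, 1.736e-03]  ψ = [4, 0, 0, 0, 3]  (obs o_1=4)
t=2: δ = [1.206e-04, 1.206e-04, 1.206e-04, 1.206e-04, 8.038e-05]  ψ = [0, 0, 0, 0, 0]  (obs o_2=0)
t=3: δ = [3.349e-06, 8.372e-06, 1.674e-06, 2.512e-06, 5.023e-06]  ψ = [1, 2, 0, 0, 1]  (obs o_3=3)
backtrack: best end state = 1; path = [4, 0, 2, 1]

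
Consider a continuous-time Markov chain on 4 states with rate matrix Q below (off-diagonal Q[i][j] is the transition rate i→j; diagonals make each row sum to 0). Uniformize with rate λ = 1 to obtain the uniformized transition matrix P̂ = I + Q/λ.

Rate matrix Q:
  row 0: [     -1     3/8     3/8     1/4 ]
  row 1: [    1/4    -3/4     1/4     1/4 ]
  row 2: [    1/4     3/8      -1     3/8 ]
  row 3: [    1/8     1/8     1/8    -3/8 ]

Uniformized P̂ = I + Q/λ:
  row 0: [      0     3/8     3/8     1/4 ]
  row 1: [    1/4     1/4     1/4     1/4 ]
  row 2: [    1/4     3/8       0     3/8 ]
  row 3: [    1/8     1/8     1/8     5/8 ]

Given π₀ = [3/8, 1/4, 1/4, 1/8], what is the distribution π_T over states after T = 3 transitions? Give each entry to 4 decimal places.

π = [0.1565, 0.2432, 0.1787, 0.4216]

t=0: π = [0.3750, 0.2500, 0.2500, 0.1250]
t=1: π = [0.1406, 0.3125, 0.2188, 0.3281]
t=2: π = [0.1738, 0.2539, 0.1719, 0.4004]
t=3: π = [0.1565, 0.2432, 0.1787, 0.4216]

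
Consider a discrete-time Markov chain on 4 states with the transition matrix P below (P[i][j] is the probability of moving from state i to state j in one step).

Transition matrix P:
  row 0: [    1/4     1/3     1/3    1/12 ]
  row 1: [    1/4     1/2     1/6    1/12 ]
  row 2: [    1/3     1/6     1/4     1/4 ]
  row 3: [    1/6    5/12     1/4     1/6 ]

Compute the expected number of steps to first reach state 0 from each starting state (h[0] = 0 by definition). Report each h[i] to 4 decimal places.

h = [0.0000, 3.9123, 3.6164, 4.2411]

First-step conditioning: h[0] = 0; for i ≠ 0, h[i] = 1 + Σ_k P[i][k]·h[k].
  h[1] = 1 + 1/2·h[1] + 1/6·h[2] + 1/12·h[3]
  h[2] = 1 + 1/6·h[1] + 1/4·h[2] + 1/4·h[3]
  h[3] = 1 + 5/12·h[1] + 1/4·h[2] + 1/6·h[3]
Solving the 3×3 linear system over states ≠ 0 gives exactly h = [0, 1428/365, 264/73, 1548/365] (h[0] = 0 is the target).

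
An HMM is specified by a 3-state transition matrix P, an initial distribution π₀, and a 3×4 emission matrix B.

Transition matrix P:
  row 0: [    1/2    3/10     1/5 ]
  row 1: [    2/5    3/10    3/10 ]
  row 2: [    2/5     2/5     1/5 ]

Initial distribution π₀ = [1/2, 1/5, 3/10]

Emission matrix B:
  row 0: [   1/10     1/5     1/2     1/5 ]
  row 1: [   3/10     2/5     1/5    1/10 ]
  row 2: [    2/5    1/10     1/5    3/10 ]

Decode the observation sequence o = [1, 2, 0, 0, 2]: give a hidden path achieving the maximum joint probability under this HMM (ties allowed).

t=0: δ = [1.000e-01, 8.000e-02, 3.000e-02]  (obs o_0=1)
t=1: δ = [2.500e-02, 6.000e-03, 4.800e-03]  ψ = [0, 0, 1]  (obs o_1=2)
t=2: δ = [1.250e-03, 2.250e-03, 2.000e-03]  ψ = [0, 0, 0]  (obs o_2=0)
t=3: δ = [9.000e-05, 2.400e-04, 2.700e-04]  ψ = [1, 2, 1]  (obs o_3=0)
t=4: δ = [5.400e-05, 2.160e-05, 1.440e-05]  ψ = [2, 2, 1]  (obs o_4=2)
backtrack: best end state = 0; path = [0, 0, 1, 2, 0]

path = [0, 0, 1, 2, 0]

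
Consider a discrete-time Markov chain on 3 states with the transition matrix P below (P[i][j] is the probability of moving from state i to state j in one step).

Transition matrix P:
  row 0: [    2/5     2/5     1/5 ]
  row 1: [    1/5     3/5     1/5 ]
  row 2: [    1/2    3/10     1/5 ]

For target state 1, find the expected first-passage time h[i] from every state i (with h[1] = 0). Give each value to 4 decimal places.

h = [2.6316, 0.0000, 2.8947]

First-step conditioning: h[1] = 0; for i ≠ 1, h[i] = 1 + Σ_k P[i][k]·h[k].
  h[0] = 1 + 2/5·h[0] + 1/5·h[2]
  h[2] = 1 + 1/2·h[0] + 1/5·h[2]
Solving the 2×2 linear system over states ≠ 1 gives exactly h = [50/19, 0, 55/19] (h[1] = 0 is the target).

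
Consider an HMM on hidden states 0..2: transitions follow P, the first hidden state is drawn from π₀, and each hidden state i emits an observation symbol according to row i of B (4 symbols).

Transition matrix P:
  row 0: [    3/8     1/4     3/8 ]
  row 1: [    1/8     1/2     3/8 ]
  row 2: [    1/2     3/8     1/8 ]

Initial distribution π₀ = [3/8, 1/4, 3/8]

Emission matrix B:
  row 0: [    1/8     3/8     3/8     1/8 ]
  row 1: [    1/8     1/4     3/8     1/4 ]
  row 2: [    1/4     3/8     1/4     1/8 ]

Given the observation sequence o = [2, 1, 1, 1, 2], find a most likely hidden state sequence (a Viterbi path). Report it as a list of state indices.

t=0: δ = [1.406e-01, 9.375e-02, 9.375e-02]  (obs o_0=2)
t=1: δ = [1.978e-02, 1.172e-02, 1.978e-02]  ψ = [0, 1, 0]  (obs o_1=1)
t=2: δ = [3.708e-03, 1.854e-03, 2.781e-03]  ψ = [2, 2, 0]  (obs o_2=1)
t=3: δ = [5.214e-04, 2.607e-04, 5.214e-04]  ψ = [0, 2, 0]  (obs o_3=1)
t=4: δ = [9.777e-05, 7.332e-05, 4.888e-05]  ψ = [2, 2, 0]  (obs o_4=2)
backtrack: best end state = 0; path = [0, 2, 0, 2, 0]

path = [0, 2, 0, 2, 0]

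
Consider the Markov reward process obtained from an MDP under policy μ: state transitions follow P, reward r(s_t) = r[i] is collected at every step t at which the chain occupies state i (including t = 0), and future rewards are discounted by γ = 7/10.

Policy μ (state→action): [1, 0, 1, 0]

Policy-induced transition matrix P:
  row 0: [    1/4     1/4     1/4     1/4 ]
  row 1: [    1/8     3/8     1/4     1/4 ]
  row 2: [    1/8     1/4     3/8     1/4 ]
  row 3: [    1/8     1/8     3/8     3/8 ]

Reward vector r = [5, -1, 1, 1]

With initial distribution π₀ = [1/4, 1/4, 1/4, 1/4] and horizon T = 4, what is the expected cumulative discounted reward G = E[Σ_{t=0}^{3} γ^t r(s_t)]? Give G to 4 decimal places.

G = 3.1907

t=0: π = [0.2500, 0.2500, 0.2500, 0.2500], E[r] = 1.5000, γ^t·E[r] = 1.500000, running G = 1.500000
t=1: π = [0.1563, 0.2500, 0.3125, 0.2813], E[r] = 1.1250, γ^t·E[r] = 0.787500, running G = 2.287500
t=2: π = [0.1445, 0.2461, 0.3242, 0.2852], E[r] = 1.0859, γ^t·E[r] = 0.532109, running G = 2.819609
t=3: π = [0.1431, 0.2451, 0.3262, 0.2856], E[r] = 1.0820, γ^t·E[r] = 0.371137, running G = 3.190746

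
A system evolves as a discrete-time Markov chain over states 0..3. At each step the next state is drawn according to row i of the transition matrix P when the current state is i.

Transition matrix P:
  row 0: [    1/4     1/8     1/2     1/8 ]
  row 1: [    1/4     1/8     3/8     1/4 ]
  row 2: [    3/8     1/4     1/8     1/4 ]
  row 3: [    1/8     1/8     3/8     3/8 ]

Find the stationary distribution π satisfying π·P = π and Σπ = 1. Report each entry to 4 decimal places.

π = [0.2597, 0.1657, 0.3260, 0.2486]

Balance equations π_j = Σ_i π_i·P[i][j]:
  π_0 = 1/4·π_0 + 1/4·π_1 + 3/8·π_2 + 1/8·π_3
  π_1 = 1/8·π_0 + 1/8·π_1 + 1/4·π_2 + 1/8·π_3
  π_2 = 1/2·π_0 + 3/8·π_1 + 1/8·π_2 + 3/8·π_3
  normalize: π_0 + π_1 + π_2 + π_3 = 1
Solving the linear system gives exactly π = [47/181, 30/181, 59/181, 45/181].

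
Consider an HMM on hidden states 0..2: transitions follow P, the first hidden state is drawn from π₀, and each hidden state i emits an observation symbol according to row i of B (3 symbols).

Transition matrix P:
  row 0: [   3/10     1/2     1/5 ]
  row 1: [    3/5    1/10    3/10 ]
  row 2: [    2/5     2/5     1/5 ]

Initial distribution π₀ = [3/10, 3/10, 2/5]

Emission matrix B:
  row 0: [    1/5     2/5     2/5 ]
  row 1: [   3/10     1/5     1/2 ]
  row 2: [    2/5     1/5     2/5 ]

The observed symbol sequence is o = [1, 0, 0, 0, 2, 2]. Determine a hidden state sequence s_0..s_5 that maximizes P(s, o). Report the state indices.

path = [0, 1, 0, 1, 0, 1]

t=0: δ = [1.200e-01, 6.000e-02, 8.000e-02]  (obs o_0=1)
t=1: δ = [7.200e-03, 1.800e-02, 9.600e-03]  ψ = [0, 0, 0]  (obs o_1=0)
t=2: δ = [2.160e-03, 1.152e-03, 2.160e-03]  ψ = [1, 2, 1]  (obs o_2=0)
t=3: δ = [1.728e-04, 3.240e-04, 1.728e-04]  ψ = [2, 0, 0]  (obs o_3=0)
t=4: δ = [7.776e-05, 4.320e-05, 3.888e-05]  ψ = [1, 0, 1]  (obs o_4=2)
t=5: δ = [1.037e-05, 1.944e-05, 6.221e-06]  ψ = [1, 0, 0]  (obs o_5=2)
backtrack: best end state = 1; path = [0, 1, 0, 1, 0, 1]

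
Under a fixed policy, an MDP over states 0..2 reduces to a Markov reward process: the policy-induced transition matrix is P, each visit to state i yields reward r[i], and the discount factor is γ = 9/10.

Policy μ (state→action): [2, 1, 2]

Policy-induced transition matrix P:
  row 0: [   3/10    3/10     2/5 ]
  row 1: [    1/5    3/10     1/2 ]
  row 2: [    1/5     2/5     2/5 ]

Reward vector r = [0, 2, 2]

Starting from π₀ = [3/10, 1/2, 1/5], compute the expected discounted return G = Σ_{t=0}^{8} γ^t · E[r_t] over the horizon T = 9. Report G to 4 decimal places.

t=0: π = [0.3000, 0.5000, 0.2000], E[r] = 1.4000, γ^t·E[r] = 1.400000, running G = 1.400000
t=1: π = [0.2300, 0.3200, 0.4500], E[r] = 1.5400, γ^t·E[r] = 1.386000, running G = 2.786000
t=2: π = [0.2230, 0.3450, 0.4320], E[r] = 1.5540, γ^t·E[r] = 1.258740, running G = 4.044740
t=3: π = [0.2223, 0.3432, 0.4345], E[r] = 1.5554, γ^t·E[r] = 1.133887, running G = 5.178627
t=4: π = [0.2222, 0.3435, 0.4343], E[r] = 1.5555, γ^t·E[r] = 1.020590, running G = 6.199216
t=5: π = [0.2222, 0.3434, 0.4343], E[r] = 1.5556, γ^t·E[r] = 0.918539, running G = 7.117755
t=6: π = [0.2222, 0.3434, 0.4343], E[r] = 1.5556, γ^t·E[r] = 0.826686, running G = 7.944441
t=7: π = [0.2222, 0.3434, 0.4343], E[r] = 1.5556, γ^t·E[r] = 0.744017, running G = 8.688459
t=8: π = [0.2222, 0.3434, 0.4343], E[r] = 1.5556, γ^t·E[r] = 0.669616, running G = 9.358074

G = 9.3581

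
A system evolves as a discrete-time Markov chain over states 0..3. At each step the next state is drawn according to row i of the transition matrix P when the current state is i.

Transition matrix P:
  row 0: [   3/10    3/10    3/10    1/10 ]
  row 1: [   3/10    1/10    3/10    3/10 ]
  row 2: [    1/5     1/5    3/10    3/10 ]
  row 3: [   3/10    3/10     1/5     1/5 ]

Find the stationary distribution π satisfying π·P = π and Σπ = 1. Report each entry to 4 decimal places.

π = [0.2722, 0.2269, 0.2777, 0.2232]

Balance equations π_j = Σ_i π_i·P[i][j]:
  π_0 = 3/10·π_0 + 3/10·π_1 + 1/5·π_2 + 3/10·π_3
  π_1 = 3/10·π_0 + 1/10·π_1 + 1/5·π_2 + 3/10·π_3
  π_2 = 3/10·π_0 + 3/10·π_1 + 3/10·π_2 + 1/5·π_3
  normalize: π_0 + π_1 + π_2 + π_3 = 1
Solving the linear system gives exactly π = [150/551, 125/551, 153/551, 123/551].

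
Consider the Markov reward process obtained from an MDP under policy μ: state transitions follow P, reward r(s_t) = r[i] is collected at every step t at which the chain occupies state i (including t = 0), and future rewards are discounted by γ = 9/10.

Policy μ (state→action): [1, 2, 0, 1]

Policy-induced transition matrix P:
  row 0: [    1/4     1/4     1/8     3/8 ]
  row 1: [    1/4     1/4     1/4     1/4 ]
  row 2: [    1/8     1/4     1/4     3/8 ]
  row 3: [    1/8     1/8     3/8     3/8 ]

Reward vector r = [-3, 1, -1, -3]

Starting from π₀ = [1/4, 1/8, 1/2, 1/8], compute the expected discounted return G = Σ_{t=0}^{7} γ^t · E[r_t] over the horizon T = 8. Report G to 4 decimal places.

G = -9.1243

t=0: π = [0.2500, 0.1250, 0.5000, 0.1250], E[r] = -1.5000, γ^t·E[r] = -1.500000, running G = -1.500000
t=1: π = [0.1719, 0.2344, 0.2344, 0.3594], E[r] = -1.5938, γ^t·E[r] = -1.434375, running G = -2.934375
t=2: π = [0.1758, 0.2051, 0.2734, 0.3457], E[r] = -1.6328, γ^t·E[r] = -1.322578, running G = -4.256953
t=3: π = [0.1726, 0.2068, 0.2712, 0.3494], E[r] = -1.6304, γ^t·E[r] = -1.188541, running G = -5.445494
t=4: π = [0.1724, 0.2063, 0.2721, 0.3492], E[r] = -1.6305, γ^t·E[r] = -1.069767, running G = -6.515260
t=5: π = [0.1723, 0.2064, 0.2721, 0.3492], E[r] = -1.6304, γ^t·E[r] = -0.962731, running G = -7.477992
t=6: π = [0.1723, 0.2063, 0.2721, 0.3492], E[r] = -1.6304, γ^t·E[r] = -0.866455, running G = -8.344447
t=7: π = [0.1723, 0.2063, 0.2721, 0.3492], E[r] = -1.6304, γ^t·E[r] = -0.779808, running G = -9.124255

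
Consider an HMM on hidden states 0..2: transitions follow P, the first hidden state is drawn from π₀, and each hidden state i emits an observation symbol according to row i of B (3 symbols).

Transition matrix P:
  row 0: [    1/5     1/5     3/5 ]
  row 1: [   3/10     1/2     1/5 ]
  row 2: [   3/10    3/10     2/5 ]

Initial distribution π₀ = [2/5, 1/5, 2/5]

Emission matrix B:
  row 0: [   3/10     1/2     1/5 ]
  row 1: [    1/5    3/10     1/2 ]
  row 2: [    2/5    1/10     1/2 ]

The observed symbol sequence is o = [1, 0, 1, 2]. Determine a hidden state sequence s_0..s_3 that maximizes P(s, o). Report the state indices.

path = [0, 2, 0, 2]

t=0: δ = [2.000e-01, 6.000e-02, 4.000e-02]  (obs o_0=1)
t=1: δ = [1.200e-02, 8.000e-03, 4.800e-02]  ψ = [0, 0, 0]  (obs o_1=0)
t=2: δ = [7.200e-03, 4.320e-03, 1.920e-03]  ψ = [2, 2, 2]  (obs o_2=1)
t=3: δ = [2.880e-04, 1.080e-03, 2.160e-03]  ψ = [0, 1, 0]  (obs o_3=2)
backtrack: best end state = 2; path = [0, 2, 0, 2]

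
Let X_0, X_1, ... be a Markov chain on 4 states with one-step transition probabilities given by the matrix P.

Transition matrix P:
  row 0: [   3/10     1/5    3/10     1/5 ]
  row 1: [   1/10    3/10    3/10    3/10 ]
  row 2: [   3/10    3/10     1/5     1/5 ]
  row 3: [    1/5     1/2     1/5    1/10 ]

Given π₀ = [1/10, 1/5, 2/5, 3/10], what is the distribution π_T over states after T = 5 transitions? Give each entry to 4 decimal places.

π = [0.2148, 0.3208, 0.2535, 0.2109]

t=0: π = [0.1000, 0.2000, 0.4000, 0.3000]
t=1: π = [0.2300, 0.3500, 0.2300, 0.1900]
t=2: π = [0.2110, 0.3150, 0.2580, 0.2160]
t=3: π = [0.2154, 0.3221, 0.2526, 0.2099]
t=4: π = [0.2146, 0.3204, 0.2538, 0.2112]
t=5: π = [0.2148, 0.3208, 0.2535, 0.2109]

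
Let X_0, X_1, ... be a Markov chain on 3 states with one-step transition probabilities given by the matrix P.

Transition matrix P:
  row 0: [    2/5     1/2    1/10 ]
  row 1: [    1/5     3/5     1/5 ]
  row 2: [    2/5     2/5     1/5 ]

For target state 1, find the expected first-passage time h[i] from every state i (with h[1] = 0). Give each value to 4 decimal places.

First-step conditioning: h[1] = 0; for i ≠ 1, h[i] = 1 + Σ_k P[i][k]·h[k].
  h[0] = 1 + 2/5·h[0] + 1/10·h[2]
  h[2] = 1 + 2/5·h[0] + 1/5·h[2]
Solving the 2×2 linear system over states ≠ 1 gives exactly h = [45/22, 0, 25/11] (h[1] = 0 is the target).

h = [2.0455, 0.0000, 2.2727]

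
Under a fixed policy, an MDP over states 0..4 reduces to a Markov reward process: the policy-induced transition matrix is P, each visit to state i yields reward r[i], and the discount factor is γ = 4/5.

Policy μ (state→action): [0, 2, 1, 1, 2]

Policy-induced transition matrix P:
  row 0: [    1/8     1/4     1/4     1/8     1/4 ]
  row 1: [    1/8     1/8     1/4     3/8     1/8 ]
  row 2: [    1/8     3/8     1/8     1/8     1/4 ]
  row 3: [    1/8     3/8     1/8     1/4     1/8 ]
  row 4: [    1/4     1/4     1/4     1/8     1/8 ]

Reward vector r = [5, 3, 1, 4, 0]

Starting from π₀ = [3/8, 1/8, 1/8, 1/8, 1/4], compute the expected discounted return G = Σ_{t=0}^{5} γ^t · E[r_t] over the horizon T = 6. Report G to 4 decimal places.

G = 9.7822

t=0: π = [0.3750, 0.1250, 0.1250, 0.1250, 0.2500], E[r] = 2.8750, γ^t·E[r] = 2.875000, running G = 2.875000
t=1: π = [0.1563, 0.2656, 0.2188, 0.1719, 0.1875], E[r] = 2.4844, γ^t·E[r] = 1.987500, running G = 4.862500
t=2: π = [0.1484, 0.2656, 0.2012, 0.2129, 0.1719], E[r] = 2.5918, γ^t·E[r] = 1.658750, running G = 6.521250
t=3: π = [0.1465, 0.2686, 0.1982, 0.2180, 0.1687], E[r] = 2.6084, γ^t·E[r] = 1.335500, running G = 7.856750
t=4: π = [0.1461, 0.2685, 0.1980, 0.2194, 0.1681], E[r] = 2.6114, γ^t·E[r] = 1.069613, running G = 8.926363
t=5: π = [0.1460, 0.2686, 0.1978, 0.2195, 0.1680], E[r] = 2.6119, γ^t·E[r] = 0.855861, running G = 9.782224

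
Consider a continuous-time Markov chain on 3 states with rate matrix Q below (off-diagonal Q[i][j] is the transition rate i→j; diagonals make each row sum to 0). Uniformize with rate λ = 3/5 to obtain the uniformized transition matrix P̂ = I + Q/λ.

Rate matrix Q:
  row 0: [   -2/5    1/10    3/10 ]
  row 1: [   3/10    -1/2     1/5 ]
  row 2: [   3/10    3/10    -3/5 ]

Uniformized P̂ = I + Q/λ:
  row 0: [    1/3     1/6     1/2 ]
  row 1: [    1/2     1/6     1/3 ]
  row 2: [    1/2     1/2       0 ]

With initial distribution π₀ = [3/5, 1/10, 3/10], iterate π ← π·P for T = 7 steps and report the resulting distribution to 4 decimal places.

t=0: π = [0.6000, 0.1000, 0.3000]
t=1: π = [0.4000, 0.2667, 0.3333]
t=2: π = [0.4333, 0.2778, 0.2889]
t=3: π = [0.4278, 0.2630, 0.3093]
t=4: π = [0.4287, 0.2698, 0.3015]
t=5: π = [0.4285, 0.2672, 0.3043]
t=6: π = [0.4286, 0.2681, 0.3033]
t=7: π = [0.4286, 0.2678, 0.3037]

π = [0.4286, 0.2678, 0.3037]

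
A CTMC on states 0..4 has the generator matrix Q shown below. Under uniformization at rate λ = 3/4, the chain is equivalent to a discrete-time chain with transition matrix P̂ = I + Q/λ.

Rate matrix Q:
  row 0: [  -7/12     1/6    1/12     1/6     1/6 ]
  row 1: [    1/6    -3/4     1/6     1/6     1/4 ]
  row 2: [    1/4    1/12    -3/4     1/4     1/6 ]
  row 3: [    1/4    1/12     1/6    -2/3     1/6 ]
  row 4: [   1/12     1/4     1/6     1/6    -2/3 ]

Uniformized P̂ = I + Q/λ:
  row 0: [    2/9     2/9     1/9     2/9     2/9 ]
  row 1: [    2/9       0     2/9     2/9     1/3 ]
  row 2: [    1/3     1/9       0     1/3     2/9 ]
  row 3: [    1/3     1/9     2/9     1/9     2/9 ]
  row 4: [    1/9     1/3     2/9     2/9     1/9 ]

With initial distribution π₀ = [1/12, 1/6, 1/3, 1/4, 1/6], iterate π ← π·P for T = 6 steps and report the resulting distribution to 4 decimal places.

t=0: π = [0.0833, 0.1667, 0.3333, 0.2500, 0.1667]
t=1: π = [0.2685, 0.1389, 0.1389, 0.2315, 0.2222]
t=2: π = [0.2387, 0.1749, 0.1615, 0.2119, 0.2130]
t=3: π = [0.2401, 0.1655, 0.1598, 0.2166, 0.2180]
t=4: π = [0.2398, 0.1678, 0.1600, 0.2159, 0.2164]
t=5: π = [0.2400, 0.1672, 0.1600, 0.2160, 0.2168]
t=6: π = [0.2399, 0.1674, 0.1600, 0.2160, 0.2167]

π = [0.2399, 0.1674, 0.1600, 0.2160, 0.2167]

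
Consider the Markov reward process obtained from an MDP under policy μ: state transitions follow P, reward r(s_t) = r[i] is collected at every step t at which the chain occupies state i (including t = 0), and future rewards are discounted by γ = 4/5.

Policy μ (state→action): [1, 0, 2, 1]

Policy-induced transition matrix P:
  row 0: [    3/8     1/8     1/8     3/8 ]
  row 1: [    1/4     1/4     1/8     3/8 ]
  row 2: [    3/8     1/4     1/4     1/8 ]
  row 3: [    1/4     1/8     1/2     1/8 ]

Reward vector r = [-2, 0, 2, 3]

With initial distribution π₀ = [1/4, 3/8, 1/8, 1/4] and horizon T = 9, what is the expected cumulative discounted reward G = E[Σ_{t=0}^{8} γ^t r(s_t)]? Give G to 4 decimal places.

t=0: π = [0.2500, 0.3750, 0.1250, 0.2500], E[r] = 0.5000, γ^t·E[r] = 0.500000, running G = 0.500000
t=1: π = [0.2969, 0.1875, 0.2344, 0.2813], E[r] = 0.7188, γ^t·E[r] = 0.575000, running G = 1.075000
t=2: π = [0.3164, 0.1777, 0.2598, 0.2461], E[r] = 0.6250, γ^t·E[r] = 0.400000, running G = 1.475000
t=3: π = [0.3220, 0.1797, 0.2498, 0.2485], E[r] = 0.6011, γ^t·E[r] = 0.307750, running G = 1.782750
t=4: π = [0.3215, 0.1787, 0.2494, 0.2504], E[r] = 0.6072, γ^t·E[r] = 0.248700, running G = 2.031450
t=5: π = [0.3214, 0.1785, 0.2501, 0.2500], E[r] = 0.6076, γ^t·E[r] = 0.199088, running G = 2.230538
t=6: π = [0.3214, 0.1786, 0.2500, 0.2500], E[r] = 0.6071, γ^t·E[r] = 0.159146, running G = 2.389684
t=7: π = [0.3214, 0.1786, 0.2500, 0.2500], E[r] = 0.6071, γ^t·E[r] = 0.127323, running G = 2.517006
t=8: π = [0.3214, 0.1786, 0.2500, 0.2500], E[r] = 0.6071, γ^t·E[r] = 0.101863, running G = 2.618869

G = 2.6189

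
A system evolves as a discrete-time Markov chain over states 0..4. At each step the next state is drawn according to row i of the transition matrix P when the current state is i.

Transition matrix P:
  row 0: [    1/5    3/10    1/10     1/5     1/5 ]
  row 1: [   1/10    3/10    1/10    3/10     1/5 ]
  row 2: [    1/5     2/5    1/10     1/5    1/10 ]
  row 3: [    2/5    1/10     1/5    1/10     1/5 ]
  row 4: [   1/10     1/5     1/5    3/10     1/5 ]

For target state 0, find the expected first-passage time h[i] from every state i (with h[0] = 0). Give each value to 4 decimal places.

h = [0.0000, 5.3856, 4.9890, 4.0062, 5.3460]

First-step conditioning: h[0] = 0; for i ≠ 0, h[i] = 1 + Σ_k P[i][k]·h[k].
  h[1] = 1 + 3/10·h[1] + 1/10·h[2] + 3/10·h[3] + 1/5·h[4]
  h[2] = 1 + 2/5·h[1] + 1/10·h[2] + 1/5·h[3] + 1/10·h[4]
  h[3] = 1 + 1/10·h[1] + 1/5·h[2] + 1/10·h[3] + 1/5·h[4]
  h[4] = 1 + 1/5·h[1] + 1/5·h[2] + 3/10·h[3] + 1/5·h[4]
Solving the 4×4 linear system over states ≠ 0 gives exactly h = [0, 12220/2269, 11320/2269, 9090/2269, 12130/2269] (h[0] = 0 is the target).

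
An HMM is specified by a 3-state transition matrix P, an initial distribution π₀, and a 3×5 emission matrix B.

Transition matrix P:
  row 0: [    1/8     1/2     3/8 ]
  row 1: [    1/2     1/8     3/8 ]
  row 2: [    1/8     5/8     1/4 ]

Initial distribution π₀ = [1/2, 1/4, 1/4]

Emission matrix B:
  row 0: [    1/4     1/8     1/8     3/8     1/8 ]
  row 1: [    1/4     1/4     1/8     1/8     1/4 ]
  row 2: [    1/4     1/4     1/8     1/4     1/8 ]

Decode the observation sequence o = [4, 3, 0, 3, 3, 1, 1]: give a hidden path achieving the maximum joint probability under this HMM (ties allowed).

path = [1, 0, 1, 0, 2, 1, 2]

t=0: δ = [6.250e-02, 6.250e-02, 3.125e-02]  (obs o_0=4)
t=1: δ = [1.172e-02, 3.906e-03, 5.859e-03]  ψ = [1, 0, 0]  (obs o_1=3)
t=2: δ = [4.883e-04, 1.465e-03, 1.099e-03]  ψ = [1, 0, 0]  (obs o_2=0)
t=3: δ = [2.747e-04, 8.583e-05, 1.373e-04]  ψ = [1, 2, 1]  (obs o_3=3)
t=4: δ = [1.609e-05, 1.717e-05, 2.575e-05]  ψ = [1, 0, 0]  (obs o_4=3)
t=5: δ = [1.073e-06, 4.023e-06, 1.609e-06]  ψ = [1, 2, 1]  (obs o_5=1)
t=6: δ = [2.515e-07, 2.515e-07, 3.772e-07]  ψ = [1, 2, 1]  (obs o_6=1)
backtrack: best end state = 2; path = [1, 0, 1, 0, 2, 1, 2]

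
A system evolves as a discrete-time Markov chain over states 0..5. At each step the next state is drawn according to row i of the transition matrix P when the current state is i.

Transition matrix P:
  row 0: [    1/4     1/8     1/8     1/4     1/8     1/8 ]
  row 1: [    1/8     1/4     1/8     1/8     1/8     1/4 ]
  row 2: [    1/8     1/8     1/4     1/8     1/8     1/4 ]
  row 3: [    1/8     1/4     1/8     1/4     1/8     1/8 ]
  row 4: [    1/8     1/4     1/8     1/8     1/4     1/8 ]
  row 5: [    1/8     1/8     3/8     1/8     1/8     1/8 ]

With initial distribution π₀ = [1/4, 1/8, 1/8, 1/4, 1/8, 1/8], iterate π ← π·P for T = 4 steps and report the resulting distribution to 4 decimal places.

t=0: π = [0.2500, 0.1250, 0.1250, 0.2500, 0.1250, 0.1250]
t=1: π = [0.1563, 0.1875, 0.1719, 0.1875, 0.1406, 0.1563]
t=2: π = [0.1445, 0.1895, 0.1855, 0.1680, 0.1426, 0.1699]
t=3: π = [0.1431, 0.1875, 0.1907, 0.1641, 0.1428, 0.1719]
t=4: π = [0.1429, 0.1868, 0.1918, 0.1634, 0.1429, 0.1723]

π = [0.1429, 0.1868, 0.1918, 0.1634, 0.1429, 0.1723]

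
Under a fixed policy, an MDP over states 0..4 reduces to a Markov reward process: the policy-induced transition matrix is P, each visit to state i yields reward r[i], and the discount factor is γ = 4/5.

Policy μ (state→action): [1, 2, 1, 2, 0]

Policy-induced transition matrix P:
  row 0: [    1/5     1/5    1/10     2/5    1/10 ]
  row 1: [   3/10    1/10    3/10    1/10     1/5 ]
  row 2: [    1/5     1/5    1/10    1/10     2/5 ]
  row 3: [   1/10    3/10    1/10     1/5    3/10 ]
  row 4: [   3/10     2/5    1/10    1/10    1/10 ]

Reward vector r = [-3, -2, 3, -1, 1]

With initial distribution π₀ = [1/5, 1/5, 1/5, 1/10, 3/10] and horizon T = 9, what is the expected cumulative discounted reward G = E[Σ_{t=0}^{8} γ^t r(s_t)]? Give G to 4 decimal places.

G = -2.5545

t=0: π = [0.2000, 0.2000, 0.2000, 0.1000, 0.3000], E[r] = -0.2000, γ^t·E[r] = -0.200000, running G = -0.200000
t=1: π = [0.2400, 0.2500, 0.1400, 0.1700, 0.2000], E[r] = -0.7700, γ^t·E[r] = -0.616000, running G = -0.816000
t=2: π = [0.2280, 0.2320, 0.1500, 0.1890, 0.2010], E[r] = -0.6860, γ^t·E[r] = -0.439040, running G = -1.255040
t=3: π = [0.2244, 0.2359, 0.1464, 0.1873, 0.2060], E[r] = -0.6871, γ^t·E[r] = -0.351795, running G = -1.606835
t=4: π = [0.2255, 0.2363, 0.1472, 0.1861, 0.2050], E[r] = -0.6886, γ^t·E[r] = -0.282051, running G = -1.888886
t=5: π = [0.2255, 0.2360, 0.1473, 0.1862, 0.2050], E[r] = -0.6879, γ^t·E[r] = -0.225427, running G = -2.114313
t=6: π = [0.2255, 0.2360, 0.1472, 0.1863, 0.2050], E[r] = -0.6881, γ^t·E[r] = -0.180394, running G = -2.294707
t=7: π = [0.2255, 0.2360, 0.1472, 0.1863, 0.2050], E[r] = -0.6881, γ^t·E[r] = -0.144311, running G = -2.439018
t=8: π = [0.2255, 0.2360, 0.1472, 0.1863, 0.2050], E[r] = -0.6881, γ^t·E[r] = -0.115448, running G = -2.554465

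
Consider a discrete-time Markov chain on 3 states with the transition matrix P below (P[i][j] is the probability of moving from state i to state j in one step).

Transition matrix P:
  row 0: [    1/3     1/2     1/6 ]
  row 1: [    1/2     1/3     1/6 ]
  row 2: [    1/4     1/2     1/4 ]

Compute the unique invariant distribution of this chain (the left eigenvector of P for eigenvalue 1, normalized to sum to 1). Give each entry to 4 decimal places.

Balance equations π_j = Σ_i π_i·P[i][j]:
  π_0 = 1/3·π_0 + 1/2·π_1 + 1/4·π_2
  π_1 = 1/2·π_0 + 1/3·π_1 + 1/2·π_2
  normalize: π_0 + π_1 + π_2 = 1
Solving the linear system gives exactly π = [30/77, 3/7, 2/11].

π = [0.3896, 0.4286, 0.1818]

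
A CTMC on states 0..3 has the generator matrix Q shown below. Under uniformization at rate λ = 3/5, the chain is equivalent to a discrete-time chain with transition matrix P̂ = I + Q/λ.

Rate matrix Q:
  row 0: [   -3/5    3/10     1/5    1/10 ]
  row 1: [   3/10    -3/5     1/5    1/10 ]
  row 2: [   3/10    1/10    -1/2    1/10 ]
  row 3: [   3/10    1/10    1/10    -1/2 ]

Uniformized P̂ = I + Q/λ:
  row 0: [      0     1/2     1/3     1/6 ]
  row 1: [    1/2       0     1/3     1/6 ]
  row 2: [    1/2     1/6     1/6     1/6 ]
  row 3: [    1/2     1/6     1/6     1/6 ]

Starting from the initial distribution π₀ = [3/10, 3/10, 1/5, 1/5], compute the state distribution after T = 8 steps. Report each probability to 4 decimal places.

π = [0.3332, 0.2382, 0.2619, 0.1667]

t=0: π = [0.3000, 0.3000, 0.2000, 0.2000]
t=1: π = [0.3500, 0.2167, 0.2667, 0.1667]
t=2: π = [0.3250, 0.2472, 0.2611, 0.1667]
t=3: π = [0.3375, 0.2338, 0.2620, 0.1667]
t=4: π = [0.3313, 0.2402, 0.2619, 0.1667]
t=5: π = [0.3344, 0.2370, 0.2619, 0.1667]
t=6: π = [0.3328, 0.2386, 0.2619, 0.1667]
t=7: π = [0.3336, 0.2378, 0.2619, 0.1667]
t=8: π = [0.3332, 0.2382, 0.2619, 0.1667]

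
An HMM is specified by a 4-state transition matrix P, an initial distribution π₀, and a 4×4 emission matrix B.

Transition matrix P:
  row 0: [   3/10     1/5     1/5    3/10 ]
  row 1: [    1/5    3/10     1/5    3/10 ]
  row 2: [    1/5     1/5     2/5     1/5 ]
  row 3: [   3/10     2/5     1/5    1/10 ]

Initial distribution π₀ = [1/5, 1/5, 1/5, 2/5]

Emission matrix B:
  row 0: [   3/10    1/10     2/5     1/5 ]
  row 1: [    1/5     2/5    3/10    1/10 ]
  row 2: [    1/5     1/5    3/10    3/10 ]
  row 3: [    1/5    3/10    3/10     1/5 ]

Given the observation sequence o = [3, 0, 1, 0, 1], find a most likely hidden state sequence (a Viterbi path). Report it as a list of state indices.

t=0: δ = [4.000e-02, 2.000e-02, 6.000e-02, 8.000e-02]  (obs o_0=3)
t=1: δ = [7.200e-03, 6.400e-03, 4.800e-03, 2.400e-03]  ψ = [3, 3, 2, 0]  (obs o_1=0)
t=2: δ = [2.160e-04, 7.680e-04, 3.840e-04, 6.480e-04]  ψ = [0, 1, 2, 0]  (obs o_2=1)
t=3: δ = [5.832e-05, 5.184e-05, 3.072e-05, 4.608e-05]  ψ = [3, 3, 1, 1]  (obs o_3=0)
t=4: δ = [1.750e-06, 7.373e-06, 2.458e-06, 5.249e-06]  ψ = [0, 3, 2, 0]  (obs o_4=1)
backtrack: best end state = 1; path = [3, 1, 1, 3, 1]

path = [3, 1, 1, 3, 1]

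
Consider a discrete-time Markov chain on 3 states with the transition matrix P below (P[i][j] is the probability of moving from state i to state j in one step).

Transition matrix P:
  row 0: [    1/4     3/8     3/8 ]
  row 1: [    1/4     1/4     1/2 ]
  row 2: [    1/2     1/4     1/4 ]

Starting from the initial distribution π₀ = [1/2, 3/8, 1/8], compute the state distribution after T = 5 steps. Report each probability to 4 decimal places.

π = [0.3415, 0.2927, 0.3658]

t=0: π = [0.5000, 0.3750, 0.1250]
t=1: π = [0.2813, 0.3125, 0.4063]
t=2: π = [0.3516, 0.2852, 0.3633]
t=3: π = [0.3408, 0.2939, 0.3652]
t=4: π = [0.3413, 0.2926, 0.3661]
t=5: π = [0.3415, 0.2927, 0.3658]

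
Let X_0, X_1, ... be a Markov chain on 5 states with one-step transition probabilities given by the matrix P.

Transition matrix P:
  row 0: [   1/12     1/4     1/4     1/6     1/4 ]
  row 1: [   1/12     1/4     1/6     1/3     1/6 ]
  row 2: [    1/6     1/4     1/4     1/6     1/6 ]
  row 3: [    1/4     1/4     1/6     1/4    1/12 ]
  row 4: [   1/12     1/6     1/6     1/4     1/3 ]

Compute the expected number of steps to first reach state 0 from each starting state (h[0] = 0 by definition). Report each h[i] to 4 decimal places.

First-step conditioning: h[0] = 0; for i ≠ 0, h[i] = 1 + Σ_k P[i][k]·h[k].
  h[1] = 1 + 1/4·h[1] + 1/6·h[2] + 1/3·h[3] + 1/6·h[4]
  h[2] = 1 + 1/4·h[1] + 1/4·h[2] + 1/6·h[3] + 1/6·h[4]
  h[3] = 1 + 1/4·h[1] + 1/6·h[2] + 1/4·h[3] + 1/12·h[4]
  h[4] = 1 + 1/6·h[1] + 1/6·h[2] + 1/4·h[3] + 1/3·h[4]
Solving the 4×4 linear system over states ≠ 0 gives exactly h = [0, 5676/811, 5320/811, 4796/811, 5764/811] (h[0] = 0 is the target).

h = [0.0000, 6.9988, 6.5598, 5.9137, 7.1073]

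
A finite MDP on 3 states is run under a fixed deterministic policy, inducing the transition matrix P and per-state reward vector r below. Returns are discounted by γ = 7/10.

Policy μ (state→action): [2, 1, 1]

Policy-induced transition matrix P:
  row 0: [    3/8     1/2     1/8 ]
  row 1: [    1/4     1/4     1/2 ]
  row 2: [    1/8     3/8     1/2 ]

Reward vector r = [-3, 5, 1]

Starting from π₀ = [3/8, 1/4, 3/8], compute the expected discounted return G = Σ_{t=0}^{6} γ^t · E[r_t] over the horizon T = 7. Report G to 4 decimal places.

G = 3.6469

t=0: π = [0.3750, 0.2500, 0.3750], E[r] = 0.5000, γ^t·E[r] = 0.500000, running G = 0.500000
t=1: π = [0.2500, 0.3906, 0.3594], E[r] = 1.5625, γ^t·E[r] = 1.093750, running G = 1.593750
t=2: π = [0.2363, 0.3574, 0.4063], E[r] = 1.4844, γ^t·E[r] = 0.727344, running G = 2.321094
t=3: π = [0.2288, 0.3599, 0.4114], E[r] = 1.5244, γ^t·E[r] = 0.522874, running G = 2.843968
t=4: π = [0.2272, 0.3586, 0.4142], E[r] = 1.5258, γ^t·E[r] = 0.366334, running G = 3.210302
t=5: π = [0.2266, 0.3586, 0.4148], E[r] = 1.5278, γ^t·E[r] = 0.256778, running G = 3.467080
t=6: π = [0.2265, 0.3585, 0.4150], E[r] = 1.5281, γ^t·E[r] = 0.179782, running G = 3.646861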